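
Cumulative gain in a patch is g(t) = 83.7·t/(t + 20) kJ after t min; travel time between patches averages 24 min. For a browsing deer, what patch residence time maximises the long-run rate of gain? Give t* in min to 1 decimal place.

Maximise g(t)/(T+t): set derivative to zero → g'(t)(T+t) = g(t).
g'(t) = 83.7·20/(t + 20)². Setting 83.7·20/(t+20)² = 83.7t/[(t+20)(24+t)] gives 20(24+t) = t(t+20), so t² = 20×24 = 480.
t* = √480 = 21.91 min.

21.9 min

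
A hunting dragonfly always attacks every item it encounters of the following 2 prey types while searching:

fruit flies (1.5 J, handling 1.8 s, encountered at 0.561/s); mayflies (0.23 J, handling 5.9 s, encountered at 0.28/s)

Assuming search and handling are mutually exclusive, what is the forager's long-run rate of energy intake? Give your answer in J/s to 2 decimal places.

0.25 J/s

R = (0.561×1.5 + 0.28×0.23) / (1 + 0.561×1.8 + 0.28×5.9) = 0.9059/3.662 = 0.2474 J/s.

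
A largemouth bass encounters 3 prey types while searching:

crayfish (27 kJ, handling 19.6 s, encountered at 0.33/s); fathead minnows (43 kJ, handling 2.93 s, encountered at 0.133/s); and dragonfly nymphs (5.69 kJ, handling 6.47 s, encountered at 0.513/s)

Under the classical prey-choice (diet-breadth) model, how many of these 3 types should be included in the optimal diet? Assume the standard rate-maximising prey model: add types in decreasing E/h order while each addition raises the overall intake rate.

1

E/h in descending order: fathead minnows 14.7, crayfish 1.38, dragonfly nymphs 0.879 kJ/s. The optimal diet is the largest prefix of this list for which every included type satisfies E_i/h_i > R on the types above it.
Rate on top 1: 4.115. crayfish: 1.38 < 4.115 → exclude; stop.
Optimal diet: fathead minnows — 1 of 3 types.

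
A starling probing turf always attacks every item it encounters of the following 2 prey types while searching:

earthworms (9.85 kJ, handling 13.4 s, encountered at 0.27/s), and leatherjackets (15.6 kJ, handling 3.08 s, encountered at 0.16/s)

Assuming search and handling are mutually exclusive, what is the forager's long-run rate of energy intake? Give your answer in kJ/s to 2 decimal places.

Energy encountered per unit search time: 0.27×9.85 + 0.16×15.6 = 5.155 kJ/s.
Handling time per unit search time: 0.27×13.4 + 0.16×3.08 = 4.111.
Rate = 5.155/(1 + 4.111) = 1.009 kJ/s.

1.01 kJ/s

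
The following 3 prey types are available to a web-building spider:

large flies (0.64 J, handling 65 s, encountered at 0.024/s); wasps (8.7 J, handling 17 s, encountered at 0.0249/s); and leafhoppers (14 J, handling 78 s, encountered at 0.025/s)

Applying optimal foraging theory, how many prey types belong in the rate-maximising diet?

2

Profitabilities (E/h, J/s): wasps 0.512, leafhoppers 0.179, large flies 0.00985. Add prey in this order while the next type's profitability exceeds the intake rate on those already taken.
Rate on top 1: 0.1522. leafhoppers: 0.179 > 0.1522 → include.
Rate on top 2: 0.168. large flies: 0.00985 < 0.168 → exclude; stop.
Optimal diet: wasps, leafhoppers — 2 of 3 types.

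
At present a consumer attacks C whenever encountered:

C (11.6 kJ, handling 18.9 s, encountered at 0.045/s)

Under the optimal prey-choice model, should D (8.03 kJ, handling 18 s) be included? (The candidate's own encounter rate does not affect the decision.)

Yes

Intake rate on the current diet: R = (0.045×11.6) / (1 + 0.045×18.9) = 0.522/1.85 = 0.2821 kJ/s.
Profitability of D: 8.03/18 = 0.4461 kJ/s.
0.4461 > 0.2821, so adding D raises the average — include it.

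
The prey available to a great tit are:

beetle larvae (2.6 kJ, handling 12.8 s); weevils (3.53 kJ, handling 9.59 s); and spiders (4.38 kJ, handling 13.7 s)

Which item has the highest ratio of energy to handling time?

weevils

Profitability E/h (kJ/s): beetle larvae = 2.6/12.8 = 0.203, weevils = 3.53/9.59 = 0.368, spiders = 4.38/13.7 = 0.32.
Ranked: weevils > spiders > beetle larvae.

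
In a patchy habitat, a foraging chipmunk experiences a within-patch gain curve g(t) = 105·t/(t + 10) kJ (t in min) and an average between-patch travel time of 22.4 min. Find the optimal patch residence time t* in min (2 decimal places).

14.97 min

Maximise g(t)/(T+t): set derivative to zero → g'(t)(T+t) = g(t).
g'(t) = 105·10/(t + 10)². Setting 105·10/(t+10)² = 105t/[(t+10)(22.4+t)] gives 10(22.4+t) = t(t+10), so t² = 10×22.4 = 224.
t* = √224 = 14.97 min.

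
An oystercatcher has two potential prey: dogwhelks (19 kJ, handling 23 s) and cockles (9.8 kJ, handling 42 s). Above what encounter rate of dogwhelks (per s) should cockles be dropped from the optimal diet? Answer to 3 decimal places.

0.017 per s

The zero-one rule: include cockles iff E₂/h₂ > λE₁/(1+λh₁). Equality gives the switch point.
λE₁h₂ = E₂ + λE₂h₁ ⇒ λ = E₂/(E₁h₂ − E₂h₁) = 9.8/(798 − 225.4) = 0.01711 per s.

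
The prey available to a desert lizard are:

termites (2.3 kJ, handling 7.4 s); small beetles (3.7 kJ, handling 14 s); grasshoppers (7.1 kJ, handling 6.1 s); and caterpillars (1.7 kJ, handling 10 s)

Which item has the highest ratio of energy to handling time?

grasshoppers

In descending order of E/h:
grasshoppers: 7.1/6.1 = 1.16 kJ/s
termites: 2.3/7.4 = 0.311 kJ/s
small beetles: 3.7/14 = 0.264 kJ/s
caterpillars: 1.7/10 = 0.17 kJ/s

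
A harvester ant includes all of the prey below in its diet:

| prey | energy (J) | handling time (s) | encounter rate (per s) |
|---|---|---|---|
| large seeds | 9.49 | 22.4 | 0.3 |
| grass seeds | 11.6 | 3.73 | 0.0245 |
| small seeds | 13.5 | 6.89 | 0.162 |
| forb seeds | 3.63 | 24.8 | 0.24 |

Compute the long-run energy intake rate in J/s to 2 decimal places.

Energy encountered per unit search time: 0.3×9.49 + 0.0245×11.6 + 0.162×13.5 + 0.24×3.63 = 6.189 J/s.
Handling time per unit search time: 0.3×22.4 + 0.0245×3.73 + 0.162×6.89 + 0.24×24.8 = 13.88.
Rate = 6.189/(1 + 13.88) = 0.416 J/s.

0.42 J/s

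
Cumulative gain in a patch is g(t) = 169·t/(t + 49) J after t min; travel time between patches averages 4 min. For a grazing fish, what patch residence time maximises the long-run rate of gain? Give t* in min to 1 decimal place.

Optimal t* satisfies g'(t*) = g(t*)/(T + t*).
g'(t) = 169·49/(t + 49)². Setting 169·49/(t+49)² = 169t/[(t+49)(4+t)] gives 49(4+t) = t(t+49), so t² = 49×4 = 196.
t* = √196 = 14 min.

14.0 min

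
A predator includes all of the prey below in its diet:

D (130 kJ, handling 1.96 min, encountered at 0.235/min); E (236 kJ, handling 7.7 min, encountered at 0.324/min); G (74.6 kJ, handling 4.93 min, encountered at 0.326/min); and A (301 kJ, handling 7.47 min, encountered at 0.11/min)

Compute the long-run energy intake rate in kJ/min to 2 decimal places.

Energy encountered per unit search time: 0.235×130 + 0.324×236 + 0.326×74.6 + 0.11×301 = 164.4 kJ/min.
Handling time per unit search time: 0.235×1.96 + 0.324×7.7 + 0.326×4.93 + 0.11×7.47 = 5.384.
Rate = 164.4/(1 + 5.384) = 25.76 kJ/min.

25.76 kJ/min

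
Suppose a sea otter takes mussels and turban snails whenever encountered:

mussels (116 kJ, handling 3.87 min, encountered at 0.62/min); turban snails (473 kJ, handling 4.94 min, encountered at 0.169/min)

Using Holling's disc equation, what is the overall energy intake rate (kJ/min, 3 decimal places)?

Energy encountered per unit search time: 0.62×116 + 0.169×473 = 151.9 kJ/min.
Handling time per unit search time: 0.62×3.87 + 0.169×4.94 = 3.234.
Rate = 151.9/(1 + 3.234) = 35.86 kJ/min.

35.864 kJ/min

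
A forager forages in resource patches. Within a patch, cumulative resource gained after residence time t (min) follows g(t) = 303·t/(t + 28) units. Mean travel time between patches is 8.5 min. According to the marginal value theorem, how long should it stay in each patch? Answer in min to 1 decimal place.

15.4 min

By the marginal value theorem, leave when the instantaneous gain rate g'(t) equals the habitat-wide average g(t)/(T + t).
g'(t) = 303·28/(t + 28)². Setting 303·28/(t+28)² = 303t/[(t+28)(8.5+t)] gives 28(8.5+t) = t(t+28), so t² = 28×8.5 = 238.
t* = √238 = 15.43 min.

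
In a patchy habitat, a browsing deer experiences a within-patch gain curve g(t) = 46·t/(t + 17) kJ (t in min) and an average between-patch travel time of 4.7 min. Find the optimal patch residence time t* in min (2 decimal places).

By the marginal value theorem, leave when the instantaneous gain rate g'(t) equals the habitat-wide average g(t)/(T + t).
g'(t) = 46·17/(t + 17)². Setting 46·17/(t+17)² = 46t/[(t+17)(4.7+t)] gives 17(4.7+t) = t(t+17), so t² = 17×4.7 = 79.9.
t* = √79.9 = 8.939 min.

8.94 min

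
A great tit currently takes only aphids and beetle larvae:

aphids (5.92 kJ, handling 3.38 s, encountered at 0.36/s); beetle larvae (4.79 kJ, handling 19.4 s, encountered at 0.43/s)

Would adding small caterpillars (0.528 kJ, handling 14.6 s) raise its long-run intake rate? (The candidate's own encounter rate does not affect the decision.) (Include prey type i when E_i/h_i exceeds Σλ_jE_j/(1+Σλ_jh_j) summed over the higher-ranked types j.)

On aphids and beetle larvae alone, R = ΣλE/(1+Σλh) = 4.191/10.56 = 0.3969 kJ/s.
Profitability of small caterpillars: 0.528/14.6 = 0.03616 kJ/s.
Since 0.03616 < R, time spent handling small caterpillars is better spent searching.

No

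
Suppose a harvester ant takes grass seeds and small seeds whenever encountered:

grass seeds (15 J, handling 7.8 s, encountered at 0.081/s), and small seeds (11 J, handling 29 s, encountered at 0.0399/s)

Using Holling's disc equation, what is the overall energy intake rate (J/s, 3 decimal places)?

0.593 J/s

R = Σλ_iE_i / (1 + Σλ_ih_i)
Numerator: 0.081×15 + 0.0399×11 = 1.654
Denominator: 1 + 0.081×7.8 + 0.0399×29 = 2.789
R = 1.654/2.789 = 0.593 J/s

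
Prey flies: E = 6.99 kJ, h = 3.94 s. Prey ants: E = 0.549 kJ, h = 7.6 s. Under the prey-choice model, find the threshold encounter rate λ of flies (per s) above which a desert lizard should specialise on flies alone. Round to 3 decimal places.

0.011 per s

Drop ants once their profitability E₂/h₂ falls below the rate achievable on flies alone: E₂/h₂ = λE₁/(1 + λh₁).
Solve for λ: λE₁h₂ = E₂(1 + λh₁) → λ(E₁h₂ − E₂h₁) = E₂ → λ = E₂/(E₁h₂ − E₂h₁).
λ = 0.549/(6.99×7.6 − 0.549×3.94) = 0.549/50.96 = 0.01077 per s.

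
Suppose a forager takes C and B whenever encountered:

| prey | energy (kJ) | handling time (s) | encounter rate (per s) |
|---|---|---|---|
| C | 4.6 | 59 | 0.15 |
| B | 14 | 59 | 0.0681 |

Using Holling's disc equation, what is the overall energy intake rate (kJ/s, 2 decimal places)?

0.12 kJ/s

Energy encountered per unit search time: 0.15×4.6 + 0.0681×14 = 1.643 kJ/s.
Handling time per unit search time: 0.15×59 + 0.0681×59 = 12.87.
Rate = 1.643/(1 + 12.87) = 0.1185 kJ/s.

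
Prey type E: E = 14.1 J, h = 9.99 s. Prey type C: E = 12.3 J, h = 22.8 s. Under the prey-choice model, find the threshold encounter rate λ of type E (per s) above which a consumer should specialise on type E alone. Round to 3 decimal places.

At the threshold, the rate on type E alone equals the profitability of type C: λ·14.1/(1 + λ·9.99) = 12.3/22.8 = 0.5395.
Rearranging, λ(14.1 − 0.5395×9.99) = 0.5395, so λ = 0.5395/8.711 = 0.06193 per s.

0.062 per s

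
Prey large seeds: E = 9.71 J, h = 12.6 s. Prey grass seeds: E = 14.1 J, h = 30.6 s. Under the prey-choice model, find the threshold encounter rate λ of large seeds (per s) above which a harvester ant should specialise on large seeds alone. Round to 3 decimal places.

0.118 per s

The zero-one rule: include grass seeds iff E₂/h₂ > λE₁/(1+λh₁). Equality gives the switch point.
λE₁h₂ = E₂ + λE₂h₁ ⇒ λ = E₂/(E₁h₂ − E₂h₁) = 14.1/(297.1 − 177.7) = 0.118 per s.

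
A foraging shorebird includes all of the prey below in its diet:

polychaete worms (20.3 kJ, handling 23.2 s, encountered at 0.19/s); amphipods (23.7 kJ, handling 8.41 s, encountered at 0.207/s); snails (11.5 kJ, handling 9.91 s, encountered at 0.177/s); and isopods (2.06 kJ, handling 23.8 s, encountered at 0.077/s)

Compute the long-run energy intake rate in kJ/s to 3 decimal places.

R = Σλ_iE_i / (1 + Σλ_ih_i)
Numerator: 0.19×20.3 + 0.207×23.7 + 0.177×11.5 + 0.077×2.06 = 10.96
Denominator: 1 + 0.19×23.2 + 0.207×8.41 + 0.177×9.91 + 0.077×23.8 = 10.74
R = 10.96/10.74 = 1.021 kJ/s

1.021 kJ/s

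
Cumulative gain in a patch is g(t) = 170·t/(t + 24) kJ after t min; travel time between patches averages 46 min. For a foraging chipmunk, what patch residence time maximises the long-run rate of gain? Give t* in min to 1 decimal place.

Optimal t* satisfies g'(t*) = g(t*)/(T + t*).
g'(t) = 170·24/(t + 24)². Setting 170·24/(t+24)² = 170t/[(t+24)(46+t)] gives 24(46+t) = t(t+24), so t² = 24×46 = 1104.
t* = √1104 = 33.23 min.

33.2 min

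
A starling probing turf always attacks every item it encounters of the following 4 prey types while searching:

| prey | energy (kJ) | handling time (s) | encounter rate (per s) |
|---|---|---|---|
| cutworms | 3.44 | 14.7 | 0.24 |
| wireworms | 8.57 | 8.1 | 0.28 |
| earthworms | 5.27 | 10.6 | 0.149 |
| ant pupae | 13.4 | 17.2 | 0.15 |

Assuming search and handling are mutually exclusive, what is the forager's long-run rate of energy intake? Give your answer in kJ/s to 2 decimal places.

0.55 kJ/s

R = (0.24×3.44 + 0.28×8.57 + 0.149×5.27 + 0.15×13.4) / (1 + 0.24×14.7 + 0.28×8.1 + 0.149×10.6 + 0.15×17.2) = 6.02/10.96 = 0.5495 kJ/s.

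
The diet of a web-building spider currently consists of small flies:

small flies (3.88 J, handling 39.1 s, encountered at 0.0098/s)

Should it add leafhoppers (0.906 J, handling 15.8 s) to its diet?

On small flies alone, R = ΣλE/(1+Σλh) = 0.03802/1.383 = 0.02749 J/s.
Profitability of leafhoppers: 0.906/15.8 = 0.05734 J/s.
Since 0.05734 > R, including leafhoppers increases the long-run rate.

Yes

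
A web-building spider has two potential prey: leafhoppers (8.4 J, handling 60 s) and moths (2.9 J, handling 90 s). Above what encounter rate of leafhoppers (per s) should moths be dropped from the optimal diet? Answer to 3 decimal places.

0.005 per s

Drop moths once their profitability E₂/h₂ falls below the rate achievable on leafhoppers alone: E₂/h₂ = λE₁/(1 + λh₁).
Solve for λ: λE₁h₂ = E₂(1 + λh₁) → λ(E₁h₂ − E₂h₁) = E₂ → λ = E₂/(E₁h₂ − E₂h₁).
λ = 2.9/(8.4×90 − 2.9×60) = 2.9/582 = 0.004983 per s.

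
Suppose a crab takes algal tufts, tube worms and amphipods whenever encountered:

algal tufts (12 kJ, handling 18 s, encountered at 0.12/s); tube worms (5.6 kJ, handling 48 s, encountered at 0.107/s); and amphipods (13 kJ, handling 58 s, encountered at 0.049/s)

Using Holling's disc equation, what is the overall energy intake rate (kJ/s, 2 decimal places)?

R = (0.12×12 + 0.107×5.6 + 0.049×13) / (1 + 0.12×18 + 0.107×48 + 0.049×58) = 2.676/11.14 = 0.2403 kJ/s.

0.24 kJ/s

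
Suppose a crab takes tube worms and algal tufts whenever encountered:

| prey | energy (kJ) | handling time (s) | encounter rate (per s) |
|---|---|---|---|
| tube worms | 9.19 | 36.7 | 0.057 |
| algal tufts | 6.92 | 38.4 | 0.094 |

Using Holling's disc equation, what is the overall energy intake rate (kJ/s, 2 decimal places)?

R = Σλ_iE_i / (1 + Σλ_ih_i)
Numerator: 0.057×9.19 + 0.094×6.92 = 1.174
Denominator: 1 + 0.057×36.7 + 0.094×38.4 = 6.702
R = 1.174/6.702 = 0.1752 kJ/s

0.18 kJ/s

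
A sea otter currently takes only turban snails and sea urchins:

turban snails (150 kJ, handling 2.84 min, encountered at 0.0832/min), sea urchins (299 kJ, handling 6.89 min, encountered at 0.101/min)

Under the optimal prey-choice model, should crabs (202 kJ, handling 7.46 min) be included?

On turban snails and sea urchins alone, R = ΣλE/(1+Σλh) = 42.68/1.932 = 22.09 kJ/min.
crabs: E/h = 202/7.46 = 27.08 kJ/min.
Since 27.08 > R, including crabs increases the long-run rate.

Yes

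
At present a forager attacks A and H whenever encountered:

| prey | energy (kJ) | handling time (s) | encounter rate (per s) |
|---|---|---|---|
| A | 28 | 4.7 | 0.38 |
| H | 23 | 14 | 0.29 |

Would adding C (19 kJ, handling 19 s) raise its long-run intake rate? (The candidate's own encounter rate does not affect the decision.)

On A and H alone, R = ΣλE/(1+Σλh) = 17.31/6.846 = 2.528 kJ/s.
C: E/h = 19/19 = 1 kJ/s.
Since 1 < R, time spent handling C is better spent searching.

No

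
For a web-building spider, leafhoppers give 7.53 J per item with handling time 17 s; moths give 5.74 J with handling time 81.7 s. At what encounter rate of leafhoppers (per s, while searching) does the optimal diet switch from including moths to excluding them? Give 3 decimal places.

The zero-one rule: include moths iff E₂/h₂ > λE₁/(1+λh₁). Equality gives the switch point.
λE₁h₂ = E₂ + λE₂h₁ ⇒ λ = E₂/(E₁h₂ − E₂h₁) = 5.74/(615.2 − 97.58) = 0.01109 per s.

0.011 per s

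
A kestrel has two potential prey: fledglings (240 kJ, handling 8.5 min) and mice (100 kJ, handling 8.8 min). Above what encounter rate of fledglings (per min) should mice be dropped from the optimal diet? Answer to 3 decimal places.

At the threshold, the rate on fledglings alone equals the profitability of mice: λ·240/(1 + λ·8.5) = 100/8.8 = 11.36.
Rearranging, λ(240 − 11.36×8.5) = 11.36, so λ = 11.36/143.4 = 0.07924 per min.

0.079 per min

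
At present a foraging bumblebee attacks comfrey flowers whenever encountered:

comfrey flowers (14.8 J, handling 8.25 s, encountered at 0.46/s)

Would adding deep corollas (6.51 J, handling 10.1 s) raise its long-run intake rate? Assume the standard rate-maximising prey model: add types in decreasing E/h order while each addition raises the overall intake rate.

Intake rate on the current diet: R = (0.46×14.8) / (1 + 0.46×8.25) = 6.808/4.795 = 1.42 J/s.
Profitability of deep corollas: 6.51/10.1 = 0.6446 J/s.
Since 0.6446 < R, time spent handling deep corollas is better spent searching.

No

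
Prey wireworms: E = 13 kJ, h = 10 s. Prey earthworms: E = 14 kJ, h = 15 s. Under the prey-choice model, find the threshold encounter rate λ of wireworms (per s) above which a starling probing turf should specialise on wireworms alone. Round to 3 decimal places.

0.255 per s

At the threshold, the rate on wireworms alone equals the profitability of earthworms: λ·13/(1 + λ·10) = 14/15 = 0.9333.
Rearranging, λ(13 − 0.9333×10) = 0.9333, so λ = 0.9333/3.667 = 0.2545 per s.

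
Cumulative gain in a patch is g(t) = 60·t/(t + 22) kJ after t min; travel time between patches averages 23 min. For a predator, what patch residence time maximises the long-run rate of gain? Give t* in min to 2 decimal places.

22.49 min

Optimal t* satisfies g'(t*) = g(t*)/(T + t*).
g'(t) = 60·22/(t + 22)². Setting 60·22/(t+22)² = 60t/[(t+22)(23+t)] gives 22(23+t) = t(t+22), so t² = 22×23 = 506.
t* = √506 = 22.49 min.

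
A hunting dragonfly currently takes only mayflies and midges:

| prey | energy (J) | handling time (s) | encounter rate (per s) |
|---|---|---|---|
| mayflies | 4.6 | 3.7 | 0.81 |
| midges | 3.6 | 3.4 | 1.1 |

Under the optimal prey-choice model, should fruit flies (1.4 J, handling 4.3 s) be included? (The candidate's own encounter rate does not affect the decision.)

No

Intake rate on the current diet: R = (0.81×4.6 + 1.1×3.6) / (1 + 0.81×3.7 + 1.1×3.4) = 7.686/7.737 = 0.9934 J/s.
Profitability of fruit flies: 1.4/4.3 = 0.3256 J/s.
0.3256 < 0.9934, so adding fruit flies would lower the average — exclude it.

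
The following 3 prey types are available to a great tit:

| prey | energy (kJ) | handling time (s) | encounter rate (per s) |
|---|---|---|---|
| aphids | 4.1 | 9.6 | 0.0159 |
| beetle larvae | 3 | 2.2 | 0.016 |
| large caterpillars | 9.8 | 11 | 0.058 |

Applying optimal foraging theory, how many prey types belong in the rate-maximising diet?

3

E/h in descending order: beetle larvae 1.36, large caterpillars 0.891, aphids 0.427 kJ/s. The optimal diet is the largest prefix of this list for which every included type satisfies E_i/h_i > R on the types above it.
Rate on top 1: 0.04637. large caterpillars: 0.891 > 0.04637 → include.
Rate on top 2: 0.3684. aphids: 0.427 > 0.3684 → include.
Optimal diet: beetle larvae, large caterpillars, aphids — 3 of 3 types.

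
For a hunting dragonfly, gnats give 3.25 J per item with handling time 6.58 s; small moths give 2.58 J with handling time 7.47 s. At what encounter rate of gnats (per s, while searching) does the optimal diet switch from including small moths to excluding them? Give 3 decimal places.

Drop small moths once their profitability E₂/h₂ falls below the rate achievable on gnats alone: E₂/h₂ = λE₁/(1 + λh₁).
Solve for λ: λE₁h₂ = E₂(1 + λh₁) → λ(E₁h₂ − E₂h₁) = E₂ → λ = E₂/(E₁h₂ − E₂h₁).
λ = 2.58/(3.25×7.47 − 2.58×6.58) = 2.58/7.301 = 0.3534 per s.

0.353 per s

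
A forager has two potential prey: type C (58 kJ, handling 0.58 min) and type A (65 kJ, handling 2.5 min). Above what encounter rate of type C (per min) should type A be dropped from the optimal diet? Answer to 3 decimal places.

The zero-one rule: include type A iff E₂/h₂ > λE₁/(1+λh₁). Equality gives the switch point.
λE₁h₂ = E₂ + λE₂h₁ ⇒ λ = E₂/(E₁h₂ − E₂h₁) = 65/(145 − 37.7) = 0.6058 per min.

0.606 per min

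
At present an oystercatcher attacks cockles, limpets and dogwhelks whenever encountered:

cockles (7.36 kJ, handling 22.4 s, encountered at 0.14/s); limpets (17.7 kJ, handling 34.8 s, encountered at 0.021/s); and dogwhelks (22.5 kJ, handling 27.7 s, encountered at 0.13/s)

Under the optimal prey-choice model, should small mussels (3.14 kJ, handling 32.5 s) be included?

No

On cockles, limpets and dogwhelks alone, R = ΣλE/(1+Σλh) = 4.327/8.468 = 0.511 kJ/s.
Profitability of small mussels: 3.14/32.5 = 0.09662 kJ/s.
Since 0.09662 < R, time spent handling small mussels is better spent searching.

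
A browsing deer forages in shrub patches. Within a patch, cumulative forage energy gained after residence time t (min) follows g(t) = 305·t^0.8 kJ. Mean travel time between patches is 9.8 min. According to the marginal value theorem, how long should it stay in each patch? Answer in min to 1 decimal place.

Maximise g(t)/(T+t): set derivative to zero → g'(t)(T+t) = g(t).
g'(t) = 0.8·305·t^-0.2. Setting 0.8·305·t^-0.2 = 305·t^0.8/(9.8+t) gives 0.8(9.8+t) = t, so 0.20·t = 0.8×9.8.
t* = 0.8×9.8/0.20 = 39.2 min.

39.2 min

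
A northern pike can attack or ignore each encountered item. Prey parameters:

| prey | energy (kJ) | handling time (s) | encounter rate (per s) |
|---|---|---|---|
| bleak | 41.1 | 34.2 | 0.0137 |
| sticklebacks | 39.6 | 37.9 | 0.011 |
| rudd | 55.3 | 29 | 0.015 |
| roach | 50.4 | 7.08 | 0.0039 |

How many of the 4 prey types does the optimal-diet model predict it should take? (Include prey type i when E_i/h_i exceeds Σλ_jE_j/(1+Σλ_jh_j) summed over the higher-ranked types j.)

4

Rank by E/h (kJ/s): roach 7.12, rudd 1.91, bleak 1.2, sticklebacks 1.04. Include each in turn until the next type's E/h falls below the running intake rate.
Rate on top 1: 0.1913. rudd: 1.91 > 0.1913 → include.
Rate on top 2: 0.7015. bleak: 1.2 > 0.7015 → include.
Rate on top 3: 0.8229. sticklebacks: 1.04 > 0.8229 → include.
Optimal diet: roach, rudd, bleak, sticklebacks — 4 of 4 types.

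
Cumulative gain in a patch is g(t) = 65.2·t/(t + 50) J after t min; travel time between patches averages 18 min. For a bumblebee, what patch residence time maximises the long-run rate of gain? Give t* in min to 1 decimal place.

Optimal t* satisfies g'(t*) = g(t*)/(T + t*).
g'(t) = 65.2·50/(t + 50)². Setting 65.2·50/(t+50)² = 65.2t/[(t+50)(18+t)] gives 50(18+t) = t(t+50), so t² = 50×18 = 900.
t* = √900 = 30 min.

30.0 min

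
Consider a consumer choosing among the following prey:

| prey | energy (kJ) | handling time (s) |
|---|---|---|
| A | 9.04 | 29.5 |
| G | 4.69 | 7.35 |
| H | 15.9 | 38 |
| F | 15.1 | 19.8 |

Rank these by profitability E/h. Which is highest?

In descending order of E/h:
F: 15.1/19.8 = 0.763 kJ/s
G: 4.69/7.35 = 0.638 kJ/s
H: 15.9/38 = 0.418 kJ/s
A: 9.04/29.5 = 0.306 kJ/s

F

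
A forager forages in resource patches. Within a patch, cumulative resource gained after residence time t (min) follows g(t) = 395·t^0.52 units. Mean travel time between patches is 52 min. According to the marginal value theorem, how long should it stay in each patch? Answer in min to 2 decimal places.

Optimal t* satisfies g'(t*) = g(t*)/(T + t*).
g'(t) = 0.52·395·t^-0.48. Setting 0.52·395·t^-0.48 = 395·t^0.52/(52+t) gives 0.52(52+t) = t, so 0.48·t = 0.52×52.
t* = 0.52×52/0.48 = 56.33 min.

56.33 min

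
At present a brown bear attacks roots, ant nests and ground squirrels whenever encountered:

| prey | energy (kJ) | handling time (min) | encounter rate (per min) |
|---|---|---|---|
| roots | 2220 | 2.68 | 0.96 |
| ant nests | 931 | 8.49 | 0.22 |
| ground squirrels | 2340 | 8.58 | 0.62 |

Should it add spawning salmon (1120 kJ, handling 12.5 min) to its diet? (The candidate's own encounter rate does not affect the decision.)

No

On roots, ant nests and ground squirrels alone, R = ΣλE/(1+Σλh) = 3787/10.76 = 351.9 kJ/min.
spawning salmon: E/h = 1120/12.5 = 89.6 kJ/min.
89.6 < 351.9, so adding spawning salmon would lower the average — exclude it.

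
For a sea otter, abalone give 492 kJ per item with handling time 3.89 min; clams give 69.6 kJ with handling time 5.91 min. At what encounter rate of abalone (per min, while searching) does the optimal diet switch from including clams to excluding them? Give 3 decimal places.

The zero-one rule: include clams iff E₂/h₂ > λE₁/(1+λh₁). Equality gives the switch point.
λE₁h₂ = E₂ + λE₂h₁ ⇒ λ = E₂/(E₁h₂ − E₂h₁) = 69.6/(2908 − 270.7) = 0.02639 per min.

0.026 per min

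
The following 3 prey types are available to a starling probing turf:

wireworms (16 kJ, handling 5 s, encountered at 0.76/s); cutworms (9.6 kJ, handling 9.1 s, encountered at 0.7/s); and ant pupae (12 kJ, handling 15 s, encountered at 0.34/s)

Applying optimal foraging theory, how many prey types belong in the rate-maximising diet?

Rank by E/h (kJ/s): wireworms 3.2, cutworms 1.05, ant pupae 0.8. Include each in turn until the next type's E/h falls below the running intake rate.
Rate on top 1: 2.533. cutworms: 1.05 < 2.533 → exclude; stop.
Optimal diet: wireworms — 1 of 3 types.

1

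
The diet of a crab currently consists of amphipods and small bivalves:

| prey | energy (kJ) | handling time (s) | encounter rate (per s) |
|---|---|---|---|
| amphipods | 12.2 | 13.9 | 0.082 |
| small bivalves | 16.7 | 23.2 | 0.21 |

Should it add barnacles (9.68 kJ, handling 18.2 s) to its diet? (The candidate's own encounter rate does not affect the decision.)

Intake rate on the current diet: R = (0.082×12.2 + 0.21×16.7) / (1 + 0.082×13.9 + 0.21×23.2) = 4.507/7.012 = 0.6428 kJ/s.
Profitability of barnacles: 9.68/18.2 = 0.5319 kJ/s.
0.5319 < 0.6428, so adding barnacles would lower the average — exclude it.

No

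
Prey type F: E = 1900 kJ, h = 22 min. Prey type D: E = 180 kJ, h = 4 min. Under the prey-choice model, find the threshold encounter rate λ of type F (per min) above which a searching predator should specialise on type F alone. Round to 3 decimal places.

0.049 per min

Drop type D once their profitability E₂/h₂ falls below the rate achievable on type F alone: E₂/h₂ = λE₁/(1 + λh₁).
Solve for λ: λE₁h₂ = E₂(1 + λh₁) → λ(E₁h₂ − E₂h₁) = E₂ → λ = E₂/(E₁h₂ − E₂h₁).
λ = 180/(1900×4 − 180×22) = 180/3640 = 0.04945 per min.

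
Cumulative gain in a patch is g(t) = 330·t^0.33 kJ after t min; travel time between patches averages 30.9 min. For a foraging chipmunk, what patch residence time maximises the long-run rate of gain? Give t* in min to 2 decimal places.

Optimal t* satisfies g'(t*) = g(t*)/(T + t*).
g'(t) = 0.33·330·t^-0.67. Setting 0.33·330·t^-0.67 = 330·t^0.33/(30.9+t) gives 0.33(30.9+t) = t, so 0.67·t = 0.33×30.9.
t* = 0.33×30.9/0.67 = 15.22 min.

15.22 min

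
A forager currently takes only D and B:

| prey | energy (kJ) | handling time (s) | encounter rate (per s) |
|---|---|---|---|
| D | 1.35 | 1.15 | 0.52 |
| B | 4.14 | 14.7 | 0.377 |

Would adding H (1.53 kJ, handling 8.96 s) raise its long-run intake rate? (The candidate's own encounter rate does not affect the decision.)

No

On D and B alone, R = ΣλE/(1+Σλh) = 2.263/7.14 = 0.3169 kJ/s.
Profitability of H: 1.53/8.96 = 0.1708 kJ/s.
0.1708 < 0.3169, so adding H would lower the average — exclude it.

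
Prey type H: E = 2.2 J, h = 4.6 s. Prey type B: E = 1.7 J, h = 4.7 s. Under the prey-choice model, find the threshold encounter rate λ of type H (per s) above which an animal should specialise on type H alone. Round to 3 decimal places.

0.675 per s

The zero-one rule: include type B iff E₂/h₂ > λE₁/(1+λh₁). Equality gives the switch point.
λE₁h₂ = E₂ + λE₂h₁ ⇒ λ = E₂/(E₁h₂ − E₂h₁) = 1.7/(10.34 − 7.82) = 0.6746 per s.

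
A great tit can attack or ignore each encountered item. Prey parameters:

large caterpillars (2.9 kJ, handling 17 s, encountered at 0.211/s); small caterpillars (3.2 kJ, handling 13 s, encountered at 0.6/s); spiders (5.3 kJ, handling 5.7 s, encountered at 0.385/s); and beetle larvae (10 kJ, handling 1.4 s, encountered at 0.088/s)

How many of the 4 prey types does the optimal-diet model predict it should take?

2

Rank by E/h (kJ/s): beetle larvae 7.14, spiders 0.93, small caterpillars 0.246, large caterpillars 0.171. Include each in turn until the next type's E/h falls below the running intake rate.
Rate on top 1: 0.7835. spiders: 0.93 > 0.7835 → include.
Rate on top 2: 0.8803. small caterpillars: 0.246 < 0.8803 → exclude; stop.
Optimal diet: beetle larvae, spiders — 2 of 4 types.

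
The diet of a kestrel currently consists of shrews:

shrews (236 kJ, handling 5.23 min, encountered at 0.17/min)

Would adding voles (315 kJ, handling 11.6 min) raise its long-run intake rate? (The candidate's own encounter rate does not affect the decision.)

Current rate: (0.17×236)/(1 + 0.17×5.23) = 21.24 kJ/min.
Profitability of voles: 315/11.6 = 27.16 kJ/min.
Since 27.16 > R, including voles increases the long-run rate.

Yes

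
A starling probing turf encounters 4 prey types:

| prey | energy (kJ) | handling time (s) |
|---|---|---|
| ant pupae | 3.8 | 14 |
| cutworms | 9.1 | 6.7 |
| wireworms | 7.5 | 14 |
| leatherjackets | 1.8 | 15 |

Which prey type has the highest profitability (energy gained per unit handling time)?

cutworms

Profitability E/h (kJ/s): ant pupae = 3.8/14 = 0.271, cutworms = 9.1/6.7 = 1.36, wireworms = 7.5/14 = 0.536, leatherjackets = 1.8/15 = 0.12.
Ranked: cutworms > wireworms > ant pupae > leatherjackets.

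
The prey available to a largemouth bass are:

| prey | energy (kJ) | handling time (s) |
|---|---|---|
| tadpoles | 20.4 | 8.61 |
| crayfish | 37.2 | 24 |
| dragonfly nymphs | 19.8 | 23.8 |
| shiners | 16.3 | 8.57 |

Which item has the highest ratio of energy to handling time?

tadpoles

Profitability E/h (kJ/s): tadpoles = 20.4/8.61 = 2.37, crayfish = 37.2/24 = 1.55, dragonfly nymphs = 19.8/23.8 = 0.832, shiners = 16.3/8.57 = 1.9.
Ranked: tadpoles > shiners > crayfish > dragonfly nymphs.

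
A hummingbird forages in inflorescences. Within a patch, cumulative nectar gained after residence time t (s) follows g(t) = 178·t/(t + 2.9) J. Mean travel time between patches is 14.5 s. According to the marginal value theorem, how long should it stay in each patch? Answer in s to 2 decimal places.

6.48 s

By the marginal value theorem, leave when the instantaneous gain rate g'(t) equals the habitat-wide average g(t)/(T + t).
g'(t) = 178·2.9/(t + 2.9)². Setting 178·2.9/(t+2.9)² = 178t/[(t+2.9)(14.5+t)] gives 2.9(14.5+t) = t(t+2.9), so t² = 2.9×14.5 = 42.05.
t* = √42.05 = 6.485 s.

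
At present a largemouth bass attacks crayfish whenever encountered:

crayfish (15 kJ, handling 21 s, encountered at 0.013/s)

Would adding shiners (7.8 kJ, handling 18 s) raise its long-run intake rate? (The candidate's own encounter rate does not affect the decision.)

Intake rate on the current diet: R = (0.013×15) / (1 + 0.013×21) = 0.195/1.273 = 0.1532 kJ/s.
Profitability of shiners: 7.8/18 = 0.4333 kJ/s.
Since 0.4333 > R, including shiners increases the long-run rate.

Yes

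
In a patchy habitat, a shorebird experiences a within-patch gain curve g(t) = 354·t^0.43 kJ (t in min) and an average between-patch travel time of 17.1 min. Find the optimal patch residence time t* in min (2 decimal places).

Maximise g(t)/(T+t): set derivative to zero → g'(t)(T+t) = g(t).
g'(t) = 0.43·354·t^-0.57. Setting 0.43·354·t^-0.57 = 354·t^0.43/(17.1+t) gives 0.43(17.1+t) = t, so 0.57·t = 0.43×17.1.
t* = 0.43×17.1/0.57 = 12.9 min.

12.90 min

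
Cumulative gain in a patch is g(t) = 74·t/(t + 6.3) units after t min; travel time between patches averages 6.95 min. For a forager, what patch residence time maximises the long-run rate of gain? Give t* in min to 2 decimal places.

6.62 min

Maximise g(t)/(T+t): set derivative to zero → g'(t)(T+t) = g(t).
g'(t) = 74·6.3/(t + 6.3)². Setting 74·6.3/(t+6.3)² = 74t/[(t+6.3)(6.95+t)] gives 6.3(6.95+t) = t(t+6.3), so t² = 6.3×6.95 = 43.78.
t* = √43.78 = 6.617 min.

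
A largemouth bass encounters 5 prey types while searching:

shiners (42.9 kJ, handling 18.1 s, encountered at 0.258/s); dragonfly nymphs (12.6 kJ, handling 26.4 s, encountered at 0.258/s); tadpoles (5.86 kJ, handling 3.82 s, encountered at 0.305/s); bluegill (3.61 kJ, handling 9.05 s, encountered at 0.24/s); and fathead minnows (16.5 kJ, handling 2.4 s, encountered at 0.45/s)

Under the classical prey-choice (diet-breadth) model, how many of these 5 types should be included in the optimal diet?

E/h in descending order: fathead minnows 6.88, shiners 2.37, tadpoles 1.53, dragonfly nymphs 0.477, bluegill 0.399 kJ/s. The optimal diet is the largest prefix of this list for which every included type satisfies E_i/h_i > R on the types above it.
Rate on top 1: 3.57. shiners: 2.37 < 3.57 → exclude; stop.
Optimal diet: fathead minnows — 1 of 5 types.

1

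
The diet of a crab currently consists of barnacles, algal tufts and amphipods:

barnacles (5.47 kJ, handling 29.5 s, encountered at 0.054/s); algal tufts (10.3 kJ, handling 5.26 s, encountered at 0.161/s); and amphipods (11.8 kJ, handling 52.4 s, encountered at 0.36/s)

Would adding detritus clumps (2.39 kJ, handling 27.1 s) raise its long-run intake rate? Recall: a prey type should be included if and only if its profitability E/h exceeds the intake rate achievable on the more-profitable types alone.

On barnacles, algal tufts and amphipods alone, R = ΣλE/(1+Σλh) = 6.202/22.3 = 0.2781 kJ/s.
Profitability of detritus clumps: 2.39/27.1 = 0.08819 kJ/s.
Since 0.08819 < R, time spent handling detritus clumps is better spent searching.

No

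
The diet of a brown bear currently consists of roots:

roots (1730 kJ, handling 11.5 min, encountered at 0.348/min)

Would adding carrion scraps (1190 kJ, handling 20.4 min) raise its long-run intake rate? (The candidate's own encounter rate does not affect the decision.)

No

On roots alone, R = ΣλE/(1+Σλh) = 602/5.002 = 120.4 kJ/min.
Profitability of carrion scraps: 1190/20.4 = 58.33 kJ/min.
58.33 < 120.4, so adding carrion scraps would lower the average — exclude it.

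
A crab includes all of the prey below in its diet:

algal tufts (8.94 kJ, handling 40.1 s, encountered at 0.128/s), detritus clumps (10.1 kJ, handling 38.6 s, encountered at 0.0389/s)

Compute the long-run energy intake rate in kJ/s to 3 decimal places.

0.201 kJ/s

R = (0.128×8.94 + 0.0389×10.1) / (1 + 0.128×40.1 + 0.0389×38.6) = 1.537/7.634 = 0.2014 kJ/s.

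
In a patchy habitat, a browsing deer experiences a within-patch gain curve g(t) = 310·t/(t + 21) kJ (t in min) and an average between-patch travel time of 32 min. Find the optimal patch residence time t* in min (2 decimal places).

25.92 min

By the marginal value theorem, leave when the instantaneous gain rate g'(t) equals the habitat-wide average g(t)/(T + t).
g'(t) = 310·21/(t + 21)². Setting 310·21/(t+21)² = 310t/[(t+21)(32+t)] gives 21(32+t) = t(t+21), so t² = 21×32 = 672.
t* = √672 = 25.92 min.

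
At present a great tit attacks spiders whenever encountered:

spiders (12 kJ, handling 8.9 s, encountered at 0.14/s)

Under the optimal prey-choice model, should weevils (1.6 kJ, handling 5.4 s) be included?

No

On spiders alone, R = ΣλE/(1+Σλh) = 1.68/2.246 = 0.748 kJ/s.
weevils: E/h = 1.6/5.4 = 0.2963 kJ/s.
Since 0.2963 < R, time spent handling weevils is better spent searching.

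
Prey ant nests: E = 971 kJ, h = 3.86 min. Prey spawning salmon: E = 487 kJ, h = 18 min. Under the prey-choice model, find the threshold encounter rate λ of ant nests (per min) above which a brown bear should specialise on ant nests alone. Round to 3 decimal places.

0.031 per min

At the threshold, the rate on ant nests alone equals the profitability of spawning salmon: λ·971/(1 + λ·3.86) = 487/18 = 27.06.
Rearranging, λ(971 − 27.06×3.86) = 27.06, so λ = 27.06/866.6 = 0.03122 per min.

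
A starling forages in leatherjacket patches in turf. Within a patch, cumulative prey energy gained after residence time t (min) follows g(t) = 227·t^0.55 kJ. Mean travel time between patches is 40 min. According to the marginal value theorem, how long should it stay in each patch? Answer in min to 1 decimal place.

48.9 min

Maximise g(t)/(T+t): set derivative to zero → g'(t)(T+t) = g(t).
g'(t) = 0.55·227·t^-0.45. Setting 0.55·227·t^-0.45 = 227·t^0.55/(40+t) gives 0.55(40+t) = t, so 0.45·t = 0.55×40.
t* = 0.55×40/0.45 = 48.89 min.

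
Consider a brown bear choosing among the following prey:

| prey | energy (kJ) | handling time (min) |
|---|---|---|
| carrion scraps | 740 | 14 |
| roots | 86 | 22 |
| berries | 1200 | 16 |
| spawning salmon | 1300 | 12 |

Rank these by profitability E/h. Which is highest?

Profitability E/h (kJ/min): carrion scraps = 740/14 = 52.9, roots = 86/22 = 3.91, berries = 1200/16 = 75, spawning salmon = 1300/12 = 108.
Ranked: spawning salmon > berries > carrion scraps > roots.

spawning salmon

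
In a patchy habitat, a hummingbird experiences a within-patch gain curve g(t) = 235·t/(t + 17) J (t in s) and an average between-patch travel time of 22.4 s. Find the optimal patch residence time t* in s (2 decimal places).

19.51 s

By the marginal value theorem, leave when the instantaneous gain rate g'(t) equals the habitat-wide average g(t)/(T + t).
g'(t) = 235·17/(t + 17)². Setting 235·17/(t+17)² = 235t/[(t+17)(22.4+t)] gives 17(22.4+t) = t(t+17), so t² = 17×22.4 = 380.8.
t* = √380.8 = 19.51 s.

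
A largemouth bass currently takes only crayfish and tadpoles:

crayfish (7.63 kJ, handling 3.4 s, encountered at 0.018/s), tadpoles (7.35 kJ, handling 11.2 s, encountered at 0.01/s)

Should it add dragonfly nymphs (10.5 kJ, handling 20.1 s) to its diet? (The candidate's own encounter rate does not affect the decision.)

On crayfish and tadpoles alone, R = ΣλE/(1+Σλh) = 0.2108/1.173 = 0.1797 kJ/s.
Profitability of dragonfly nymphs: 10.5/20.1 = 0.5224 kJ/s.
Since 0.5224 > R, including dragonfly nymphs increases the long-run rate.

Yes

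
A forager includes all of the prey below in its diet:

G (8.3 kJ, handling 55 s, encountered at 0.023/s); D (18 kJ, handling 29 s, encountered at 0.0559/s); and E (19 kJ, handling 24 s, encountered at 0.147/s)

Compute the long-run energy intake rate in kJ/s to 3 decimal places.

R = (0.023×8.3 + 0.0559×18 + 0.147×19) / (1 + 0.023×55 + 0.0559×29 + 0.147×24) = 3.99/7.414 = 0.5382 kJ/s.

0.538 kJ/s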